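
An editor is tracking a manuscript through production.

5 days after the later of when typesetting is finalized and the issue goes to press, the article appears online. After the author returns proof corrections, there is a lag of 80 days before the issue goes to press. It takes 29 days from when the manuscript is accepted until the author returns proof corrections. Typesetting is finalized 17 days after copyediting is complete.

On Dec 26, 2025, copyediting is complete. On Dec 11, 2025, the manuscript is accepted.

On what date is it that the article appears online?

Apr 4, 2026

Copyediting is complete: Dec 26, 2025.
Typesetting is finalized: Dec 26, 2025 + 17 days = Jan 12, 2026.
The manuscript is accepted: Dec 11, 2025.
The author returns proof corrections: Dec 11, 2025 + 29 days = Jan 9, 2026.
The issue goes to press: Jan 9, 2026 + 80 days = Mar 30, 2026.
Both prerequisites met — typesetting is finalized (Jan 12, 2026), the issue goes to press (Mar 30, 2026); the later is Mar 30, 2026.
The article appears online: Mar 30, 2026 + 5 days = Apr 4, 2026.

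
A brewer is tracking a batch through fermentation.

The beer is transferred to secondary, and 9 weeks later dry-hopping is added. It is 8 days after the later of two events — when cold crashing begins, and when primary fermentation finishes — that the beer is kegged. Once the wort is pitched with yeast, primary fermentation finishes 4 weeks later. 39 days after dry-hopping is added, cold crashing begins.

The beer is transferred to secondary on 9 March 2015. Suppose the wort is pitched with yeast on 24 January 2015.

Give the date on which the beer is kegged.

The beer is transferred to secondary: Mar 9, 2015.
Dry-hopping is added: Mar 9, 2015 + 9 weeks = May 11, 2015.
Cold crashing begins: May 11, 2015 + 39 days = Jun 19, 2015.
The wort is pitched with yeast: Jan 24, 2015.
Primary fermentation finishes: Jan 24, 2015 + 4 weeks = Feb 21, 2015.
Both prerequisites met — cold crashing begins (Jun 19, 2015), primary fermentation finishes (Feb 21, 2015); the later is Jun 19, 2015.
The beer is kegged: Jun 19, 2015 + 8 days = Jun 27, 2015.

27 June 2015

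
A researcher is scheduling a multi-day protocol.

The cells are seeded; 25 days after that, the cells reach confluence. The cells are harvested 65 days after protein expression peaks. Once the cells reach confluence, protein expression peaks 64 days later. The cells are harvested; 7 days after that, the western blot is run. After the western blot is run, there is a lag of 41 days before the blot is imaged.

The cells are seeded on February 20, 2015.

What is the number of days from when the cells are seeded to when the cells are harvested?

154 days

Causal path: the cells are seeded → the cells reach confluence → protein expression peaks → the cells are harvested.
Total delay along the path: 25 + 64 + 65 = 154 days.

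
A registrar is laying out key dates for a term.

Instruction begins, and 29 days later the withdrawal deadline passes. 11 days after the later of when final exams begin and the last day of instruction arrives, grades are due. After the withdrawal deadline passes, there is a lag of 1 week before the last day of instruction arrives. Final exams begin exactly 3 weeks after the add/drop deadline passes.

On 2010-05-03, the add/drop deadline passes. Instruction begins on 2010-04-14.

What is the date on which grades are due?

The add/drop deadline passes: May 3, 2010.
Final exams begin: May 3, 2010 + 3 weeks = May 24, 2010.
Instruction begins: Apr 14, 2010.
The withdrawal deadline passes: Apr 14, 2010 + 29 days = May 13, 2010.
The last day of instruction arrives: May 13, 2010 + 1 week = May 20, 2010.
Both prerequisites met — final exams begin (May 24, 2010), the last day of instruction arrives (May 20, 2010); the later is May 24, 2010.
Grades are due: May 24, 2010 + 11 days = Jun 4, 2010.

2010-06-04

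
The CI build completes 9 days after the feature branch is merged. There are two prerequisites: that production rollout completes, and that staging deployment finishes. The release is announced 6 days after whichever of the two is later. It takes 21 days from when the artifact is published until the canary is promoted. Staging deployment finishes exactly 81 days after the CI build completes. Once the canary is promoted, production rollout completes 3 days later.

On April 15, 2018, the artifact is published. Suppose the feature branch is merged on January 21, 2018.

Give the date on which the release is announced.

May 15, 2018

The artifact is published: Apr 15, 2018.
The canary is promoted: Apr 15, 2018 + 21 days = May 6, 2018.
Production rollout completes: May 6, 2018 + 3 days = May 9, 2018.
The feature branch is merged: Jan 21, 2018.
The CI build completes: Jan 21, 2018 + 9 days = Jan 30, 2018.
Staging deployment finishes: Jan 30, 2018 + 81 days = Apr 21, 2018.
Both prerequisites met — production rollout completes (May 9, 2018), staging deployment finishes (Apr 21, 2018); the later is May 9, 2018.
The release is announced: May 9, 2018 + 6 days = May 15, 2018.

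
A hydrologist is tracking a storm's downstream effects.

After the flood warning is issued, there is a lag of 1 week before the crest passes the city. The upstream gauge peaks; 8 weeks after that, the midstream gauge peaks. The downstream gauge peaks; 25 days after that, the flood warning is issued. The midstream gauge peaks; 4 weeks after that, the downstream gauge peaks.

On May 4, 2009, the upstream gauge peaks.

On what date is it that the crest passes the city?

The upstream gauge peaks: May 4, 2009.
The midstream gauge peaks: May 4, 2009 + 8 weeks = Jun 29, 2009.
The downstream gauge peaks: Jun 29, 2009 + 4 weeks = Jul 27, 2009.
The flood warning is issued: Jul 27, 2009 + 25 days = Aug 21, 2009.
The crest passes the city: Aug 21, 2009 + 1 week = Aug 28, 2009.

August 28, 2009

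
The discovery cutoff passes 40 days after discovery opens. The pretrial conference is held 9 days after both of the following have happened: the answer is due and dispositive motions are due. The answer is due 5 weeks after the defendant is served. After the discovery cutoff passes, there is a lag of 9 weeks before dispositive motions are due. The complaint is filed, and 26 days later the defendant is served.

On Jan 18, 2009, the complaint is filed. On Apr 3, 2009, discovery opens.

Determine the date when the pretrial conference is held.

The complaint is filed: Jan 18, 2009.
The defendant is served: Jan 18, 2009 + 26 days = Feb 13, 2009.
The answer is due: Feb 13, 2009 + 5 weeks = Mar 20, 2009.
Discovery opens: Apr 3, 2009.
The discovery cutoff passes: Apr 3, 2009 + 40 days = May 13, 2009.
Dispositive motions are due: May 13, 2009 + 9 weeks = Jul 15, 2009.
Both prerequisites met — the answer is due (Mar 20, 2009), dispositive motions are due (Jul 15, 2009); the later is Jul 15, 2009.
The pretrial conference is held: Jul 15, 2009 + 9 days = Jul 24, 2009.

Jul 24, 2009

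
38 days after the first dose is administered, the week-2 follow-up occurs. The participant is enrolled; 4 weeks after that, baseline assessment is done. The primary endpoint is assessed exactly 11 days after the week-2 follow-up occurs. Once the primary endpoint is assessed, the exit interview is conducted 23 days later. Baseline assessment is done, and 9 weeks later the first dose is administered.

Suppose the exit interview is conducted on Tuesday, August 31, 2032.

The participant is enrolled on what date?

Sunday, March 21, 2032

The exit interview is conducted: Aug 31, 2032.
The primary endpoint is assessed: Aug 31, 2032 − 23 days = Aug 8, 2032.
The week-2 follow-up occurs: Aug 8, 2032 − 11 days = Jul 28, 2032.
The first dose is administered: Jul 28, 2032 − 38 days = Jun 20, 2032.
Baseline assessment is done: Jun 20, 2032 − 9 weeks = Apr 18, 2032.
The participant is enrolled: Apr 18, 2032 − 4 weeks = Mar 21, 2032.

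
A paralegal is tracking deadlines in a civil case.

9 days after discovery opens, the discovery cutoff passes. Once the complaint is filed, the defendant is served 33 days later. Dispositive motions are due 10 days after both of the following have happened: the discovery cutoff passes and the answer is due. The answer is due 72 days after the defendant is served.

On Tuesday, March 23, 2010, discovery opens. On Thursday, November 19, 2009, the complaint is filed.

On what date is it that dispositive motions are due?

Discovery opens: Mar 23, 2010.
The discovery cutoff passes: Mar 23, 2010 + 9 days = Apr 1, 2010.
The complaint is filed: Nov 19, 2009.
The defendant is served: Nov 19, 2009 + 33 days = Dec 22, 2009.
The answer is due: Dec 22, 2009 + 72 days = Mar 4, 2010.
Both prerequisites met — the discovery cutoff passes (Apr 1, 2010), the answer is due (Mar 4, 2010); the later is Apr 1, 2010.
Dispositive motions are due: Apr 1, 2010 + 10 days = Apr 11, 2010.

Sunday, April 11, 2010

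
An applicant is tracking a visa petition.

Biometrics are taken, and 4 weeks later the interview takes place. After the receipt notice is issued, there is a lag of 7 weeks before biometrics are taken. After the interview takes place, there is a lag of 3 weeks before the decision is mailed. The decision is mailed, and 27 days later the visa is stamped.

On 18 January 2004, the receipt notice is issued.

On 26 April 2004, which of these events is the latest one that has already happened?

The decision is mailed

The receipt notice is issued: Jan 18, 2004.
Biometrics are taken: Jan 18, 2004 + 7 weeks = Mar 7, 2004.
The interview takes place: Mar 7, 2004 + 4 weeks = Apr 4, 2004.
The decision is mailed: Apr 4, 2004 + 3 weeks = Apr 25, 2004.
The visa is stamped: Apr 25, 2004 + 27 days = May 22, 2004.
Apr 26, 2004 falls between when the decision is mailed (Apr 25, 2004) and when the visa is stamped (May 22, 2004).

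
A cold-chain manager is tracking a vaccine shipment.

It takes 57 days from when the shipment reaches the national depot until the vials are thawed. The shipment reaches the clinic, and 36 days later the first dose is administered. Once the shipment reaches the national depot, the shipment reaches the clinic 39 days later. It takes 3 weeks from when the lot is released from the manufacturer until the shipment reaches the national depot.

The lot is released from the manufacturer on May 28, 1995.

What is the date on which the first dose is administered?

The lot is released from the manufacturer: May 28, 1995.
The shipment reaches the national depot: May 28, 1995 + 3 weeks = Jun 18, 1995.
The shipment reaches the clinic: Jun 18, 1995 + 39 days = Jul 27, 1995.
The first dose is administered: Jul 27, 1995 + 36 days = Sep 1, 1995.

September 1, 1995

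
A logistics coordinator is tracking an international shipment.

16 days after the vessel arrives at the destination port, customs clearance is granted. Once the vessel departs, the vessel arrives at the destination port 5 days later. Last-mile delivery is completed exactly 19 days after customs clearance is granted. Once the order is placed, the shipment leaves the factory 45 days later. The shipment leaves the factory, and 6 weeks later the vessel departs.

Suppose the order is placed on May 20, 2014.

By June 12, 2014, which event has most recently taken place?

The order is placed

The order is placed: May 20, 2014.
The shipment leaves the factory: May 20, 2014 + 45 days = Jul 4, 2014.
The vessel departs: Jul 4, 2014 + 6 weeks = Aug 15, 2014.
The vessel arrives at the destination port: Aug 15, 2014 + 5 days = Aug 20, 2014.
Customs clearance is granted: Aug 20, 2014 + 16 days = Sep 5, 2014.
Last-mile delivery is completed: Sep 5, 2014 + 19 days = Sep 24, 2014.
Jun 12, 2014 falls between when the order is placed (May 20, 2014) and when the shipment leaves the factory (Jul 4, 2014).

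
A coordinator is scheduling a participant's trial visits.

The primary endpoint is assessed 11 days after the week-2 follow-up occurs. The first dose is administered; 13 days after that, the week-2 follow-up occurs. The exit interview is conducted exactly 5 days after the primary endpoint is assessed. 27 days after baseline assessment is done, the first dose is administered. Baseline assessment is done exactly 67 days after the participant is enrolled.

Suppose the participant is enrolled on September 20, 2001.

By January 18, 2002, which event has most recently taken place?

The participant is enrolled: Sep 20, 2001.
Baseline assessment is done: Sep 20, 2001 + 67 days = Nov 26, 2001.
The first dose is administered: Nov 26, 2001 + 27 days = Dec 23, 2001.
The week-2 follow-up occurs: Dec 23, 2001 + 13 days = Jan 5, 2002.
The primary endpoint is assessed: Jan 5, 2002 + 11 days = Jan 16, 2002.
The exit interview is conducted: Jan 16, 2002 + 5 days = Jan 21, 2002.
Jan 18, 2002 falls between when the primary endpoint is assessed (Jan 16, 2002) and when the exit interview is conducted (Jan 21, 2002).

The primary endpoint is assessed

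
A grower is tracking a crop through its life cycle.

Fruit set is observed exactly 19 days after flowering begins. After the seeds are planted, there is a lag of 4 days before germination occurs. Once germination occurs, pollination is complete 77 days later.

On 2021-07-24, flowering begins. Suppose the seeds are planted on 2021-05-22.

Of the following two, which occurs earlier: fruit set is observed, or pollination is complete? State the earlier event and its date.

Flowering begins: Jul 24, 2021.
Fruit set is observed: Jul 24, 2021 + 19 days = Aug 12, 2021.
The seeds are planted: May 22, 2021.
Germination occurs: May 22, 2021 + 4 days = May 26, 2021.
Pollination is complete: May 26, 2021 + 77 days = Aug 11, 2021.
Comparing: fruit set is observed on Aug 12, 2021 vs pollination is complete on Aug 11, 2021. Earlier: pollination is complete.

Pollination is complete — 2021-08-11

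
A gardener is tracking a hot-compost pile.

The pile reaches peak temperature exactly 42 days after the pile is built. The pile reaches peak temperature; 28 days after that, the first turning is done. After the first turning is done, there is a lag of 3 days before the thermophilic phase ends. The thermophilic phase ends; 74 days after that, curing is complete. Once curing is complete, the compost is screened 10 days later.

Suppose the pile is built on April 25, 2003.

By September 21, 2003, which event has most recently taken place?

The pile is built: Apr 25, 2003.
The pile reaches peak temperature: Apr 25, 2003 + 42 days = Jun 6, 2003.
The first turning is done: Jun 6, 2003 + 28 days = Jul 4, 2003.
The thermophilic phase ends: Jul 4, 2003 + 3 days = Jul 7, 2003.
Curing is complete: Jul 7, 2003 + 74 days = Sep 19, 2003.
The compost is screened: Sep 19, 2003 + 10 days = Sep 29, 2003.
Sep 21, 2003 falls between when curing is complete (Sep 19, 2003) and when the compost is screened (Sep 29, 2003).

Curing is complete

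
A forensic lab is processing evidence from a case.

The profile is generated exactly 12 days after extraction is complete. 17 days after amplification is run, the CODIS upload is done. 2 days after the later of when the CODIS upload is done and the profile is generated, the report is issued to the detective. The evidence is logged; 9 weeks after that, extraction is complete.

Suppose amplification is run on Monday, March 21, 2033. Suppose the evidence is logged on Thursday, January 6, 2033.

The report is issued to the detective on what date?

Amplification is run: Mar 21, 2033.
The CODIS upload is done: Mar 21, 2033 + 17 days = Apr 7, 2033.
The evidence is logged: Jan 6, 2033.
Extraction is complete: Jan 6, 2033 + 9 weeks = Mar 10, 2033.
The profile is generated: Mar 10, 2033 + 12 days = Mar 22, 2033.
Both prerequisites met — the CODIS upload is done (Apr 7, 2033), the profile is generated (Mar 22, 2033); the later is Apr 7, 2033.
The report is issued to the detective: Apr 7, 2033 + 2 days = Apr 9, 2033.

Saturday, April 9, 2033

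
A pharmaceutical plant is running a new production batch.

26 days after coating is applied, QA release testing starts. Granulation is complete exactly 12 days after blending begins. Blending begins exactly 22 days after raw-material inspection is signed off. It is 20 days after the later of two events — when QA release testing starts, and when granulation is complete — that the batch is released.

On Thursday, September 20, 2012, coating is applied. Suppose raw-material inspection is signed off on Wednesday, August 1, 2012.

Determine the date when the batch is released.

Monday, November 5, 2012

Coating is applied: Sep 20, 2012.
QA release testing starts: Sep 20, 2012 + 26 days = Oct 16, 2012.
Raw-material inspection is signed off: Aug 1, 2012.
Blending begins: Aug 1, 2012 + 22 days = Aug 23, 2012.
Granulation is complete: Aug 23, 2012 + 12 days = Sep 4, 2012.
Both prerequisites met — QA release testing starts (Oct 16, 2012), granulation is complete (Sep 4, 2012); the later is Oct 16, 2012.
The batch is released: Oct 16, 2012 + 20 days = Nov 5, 2012.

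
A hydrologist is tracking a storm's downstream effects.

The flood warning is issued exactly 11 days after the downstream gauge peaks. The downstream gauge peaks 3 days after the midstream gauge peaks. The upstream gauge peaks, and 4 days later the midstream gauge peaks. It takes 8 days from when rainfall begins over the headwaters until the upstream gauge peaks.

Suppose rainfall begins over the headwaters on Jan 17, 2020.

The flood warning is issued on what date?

Feb 12, 2020

Rainfall begins over the headwaters: Jan 17, 2020.
The upstream gauge peaks: Jan 17, 2020 + 8 days = Jan 25, 2020.
The midstream gauge peaks: Jan 25, 2020 + 4 days = Jan 29, 2020.
The downstream gauge peaks: Jan 29, 2020 + 3 days = Feb 1, 2020.
The flood warning is issued: Feb 1, 2020 + 11 days = Feb 12, 2020.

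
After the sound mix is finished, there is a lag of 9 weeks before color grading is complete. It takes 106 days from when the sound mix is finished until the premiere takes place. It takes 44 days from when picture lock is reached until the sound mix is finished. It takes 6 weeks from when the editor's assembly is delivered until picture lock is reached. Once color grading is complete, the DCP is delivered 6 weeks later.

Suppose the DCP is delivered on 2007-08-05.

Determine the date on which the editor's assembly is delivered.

2007-01-26

The DCP is delivered: Aug 5, 2007.
Color grading is complete: Aug 5, 2007 − 6 weeks = Jun 24, 2007.
The sound mix is finished: Jun 24, 2007 − 9 weeks = Apr 22, 2007.
Picture lock is reached: Apr 22, 2007 − 44 days = Mar 9, 2007.
The editor's assembly is delivered: Mar 9, 2007 − 6 weeks = Jan 26, 2007.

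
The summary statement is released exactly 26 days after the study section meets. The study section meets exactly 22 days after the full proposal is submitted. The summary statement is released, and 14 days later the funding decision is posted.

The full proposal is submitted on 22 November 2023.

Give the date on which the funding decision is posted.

The full proposal is submitted: Nov 22, 2023.
The study section meets: Nov 22, 2023 + 22 days = Dec 14, 2023.
The summary statement is released: Dec 14, 2023 + 26 days = Jan 9, 2024.
The funding decision is posted: Jan 9, 2024 + 14 days = Jan 23, 2024.

23 January 2024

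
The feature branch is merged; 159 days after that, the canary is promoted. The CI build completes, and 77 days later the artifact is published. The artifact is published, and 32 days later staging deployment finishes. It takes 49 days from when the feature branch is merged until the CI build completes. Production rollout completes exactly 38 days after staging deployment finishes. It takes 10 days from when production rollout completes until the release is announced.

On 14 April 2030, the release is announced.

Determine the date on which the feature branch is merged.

20 September 2029

The release is announced: Apr 14, 2030.
Production rollout completes: Apr 14, 2030 − 10 days = Apr 4, 2030.
Staging deployment finishes: Apr 4, 2030 − 38 days = Feb 25, 2030.
The artifact is published: Feb 25, 2030 − 32 days = Jan 24, 2030.
The CI build completes: Jan 24, 2030 − 77 days = Nov 8, 2029.
The feature branch is merged: Nov 8, 2029 − 49 days = Sep 20, 2029.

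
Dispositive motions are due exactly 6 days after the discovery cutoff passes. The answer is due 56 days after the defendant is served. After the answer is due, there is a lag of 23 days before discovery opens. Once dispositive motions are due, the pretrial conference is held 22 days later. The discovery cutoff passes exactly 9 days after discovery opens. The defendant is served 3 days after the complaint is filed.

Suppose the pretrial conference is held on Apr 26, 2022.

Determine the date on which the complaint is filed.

Dec 28, 2021

The pretrial conference is held: Apr 26, 2022.
Dispositive motions are due: Apr 26, 2022 − 22 days = Apr 4, 2022.
The discovery cutoff passes: Apr 4, 2022 − 6 days = Mar 29, 2022.
Discovery opens: Mar 29, 2022 − 9 days = Mar 20, 2022.
The answer is due: Mar 20, 2022 − 23 days = Feb 25, 2022.
The defendant is served: Feb 25, 2022 − 56 days = Dec 31, 2021.
The complaint is filed: Dec 31, 2021 − 3 days = Dec 28, 2021.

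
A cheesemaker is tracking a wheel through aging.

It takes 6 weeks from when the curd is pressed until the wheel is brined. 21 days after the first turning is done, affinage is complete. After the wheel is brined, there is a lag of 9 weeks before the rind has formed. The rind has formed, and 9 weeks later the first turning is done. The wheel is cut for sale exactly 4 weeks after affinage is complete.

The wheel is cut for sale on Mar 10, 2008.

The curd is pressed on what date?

The wheel is cut for sale: Mar 10, 2008.
Affinage is complete: Mar 10, 2008 − 4 weeks = Feb 11, 2008.
The first turning is done: Feb 11, 2008 − 21 days = Jan 21, 2008.
The rind has formed: Jan 21, 2008 − 9 weeks = Nov 19, 2007.
The wheel is brined: Nov 19, 2007 − 9 weeks = Sep 17, 2007.
The curd is pressed: Sep 17, 2007 − 6 weeks = Aug 6, 2007.

Aug 6, 2007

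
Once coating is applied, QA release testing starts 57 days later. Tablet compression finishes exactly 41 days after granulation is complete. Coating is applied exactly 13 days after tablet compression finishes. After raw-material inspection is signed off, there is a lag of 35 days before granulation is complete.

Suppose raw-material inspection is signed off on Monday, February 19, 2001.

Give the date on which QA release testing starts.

Sunday, July 15, 2001

Raw-material inspection is signed off: Feb 19, 2001.
Granulation is complete: Feb 19, 2001 + 35 days = Mar 26, 2001.
Tablet compression finishes: Mar 26, 2001 + 41 days = May 6, 2001.
Coating is applied: May 6, 2001 + 13 days = May 19, 2001.
QA release testing starts: May 19, 2001 + 57 days = Jul 15, 2001.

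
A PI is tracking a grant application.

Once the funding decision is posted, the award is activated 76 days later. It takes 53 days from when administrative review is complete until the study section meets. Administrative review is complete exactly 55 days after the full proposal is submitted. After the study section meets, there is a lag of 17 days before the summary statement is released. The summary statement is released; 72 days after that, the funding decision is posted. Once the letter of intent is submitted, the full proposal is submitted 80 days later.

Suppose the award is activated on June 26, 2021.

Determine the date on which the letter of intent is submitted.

The award is activated: Jun 26, 2021.
The funding decision is posted: Jun 26, 2021 − 76 days = Apr 11, 2021.
The summary statement is released: Apr 11, 2021 − 72 days = Jan 29, 2021.
The study section meets: Jan 29, 2021 − 17 days = Jan 12, 2021.
Administrative review is complete: Jan 12, 2021 − 53 days = Nov 20, 2020.
The full proposal is submitted: Nov 20, 2020 − 55 days = Sep 26, 2020.
The letter of intent is submitted: Sep 26, 2020 − 80 days = Jul 8, 2020.

July 8, 2020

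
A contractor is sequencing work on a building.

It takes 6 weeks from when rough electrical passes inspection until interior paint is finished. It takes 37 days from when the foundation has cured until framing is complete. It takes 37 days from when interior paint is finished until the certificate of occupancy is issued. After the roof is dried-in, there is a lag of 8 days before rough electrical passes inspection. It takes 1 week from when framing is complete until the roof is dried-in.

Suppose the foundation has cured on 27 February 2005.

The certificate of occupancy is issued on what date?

The foundation has cured: Feb 27, 2005.
Framing is complete: Feb 27, 2005 + 37 days = Apr 5, 2005.
The roof is dried-in: Apr 5, 2005 + 1 week = Apr 12, 2005.
Rough electrical passes inspection: Apr 12, 2005 + 8 days = Apr 20, 2005.
Interior paint is finished: Apr 20, 2005 + 6 weeks = Jun 1, 2005.
The certificate of occupancy is issued: Jun 1, 2005 + 37 days = Jul 8, 2005.

8 July 2005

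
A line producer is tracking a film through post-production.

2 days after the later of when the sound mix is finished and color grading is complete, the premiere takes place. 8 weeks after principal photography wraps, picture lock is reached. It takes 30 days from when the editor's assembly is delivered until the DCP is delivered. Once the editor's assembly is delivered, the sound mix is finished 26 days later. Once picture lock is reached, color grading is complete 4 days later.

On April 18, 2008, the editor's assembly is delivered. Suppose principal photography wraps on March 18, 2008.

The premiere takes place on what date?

May 19, 2008

The editor's assembly is delivered: Apr 18, 2008.
The sound mix is finished: Apr 18, 2008 + 26 days = May 14, 2008.
Principal photography wraps: Mar 18, 2008.
Picture lock is reached: Mar 18, 2008 + 8 weeks = May 13, 2008.
Color grading is complete: May 13, 2008 + 4 days = May 17, 2008.
Both prerequisites met — the sound mix is finished (May 14, 2008), color grading is complete (May 17, 2008); the later is May 17, 2008.
The premiere takes place: May 17, 2008 + 2 days = May 19, 2008.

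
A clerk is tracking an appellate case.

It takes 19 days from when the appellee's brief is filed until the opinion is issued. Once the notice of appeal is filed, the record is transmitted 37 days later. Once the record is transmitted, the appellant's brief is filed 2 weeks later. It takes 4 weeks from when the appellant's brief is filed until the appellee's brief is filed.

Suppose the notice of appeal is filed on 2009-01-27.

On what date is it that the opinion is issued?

The notice of appeal is filed: Jan 27, 2009.
The record is transmitted: Jan 27, 2009 + 37 days = Mar 5, 2009.
The appellant's brief is filed: Mar 5, 2009 + 2 weeks = Mar 19, 2009.
The appellee's brief is filed: Mar 19, 2009 + 4 weeks = Apr 16, 2009.
The opinion is issued: Apr 16, 2009 + 19 days = May 5, 2009.

2009-05-05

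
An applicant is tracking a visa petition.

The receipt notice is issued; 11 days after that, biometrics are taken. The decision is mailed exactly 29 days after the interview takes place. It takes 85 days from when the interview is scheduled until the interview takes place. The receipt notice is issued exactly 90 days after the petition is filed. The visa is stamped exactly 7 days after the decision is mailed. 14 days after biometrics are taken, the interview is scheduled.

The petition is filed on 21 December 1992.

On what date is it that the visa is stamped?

The petition is filed: Dec 21, 1992.
The receipt notice is issued: Dec 21, 1992 + 90 days = Mar 21, 1993.
Biometrics are taken: Mar 21, 1993 + 11 days = Apr 1, 1993.
The interview is scheduled: Apr 1, 1993 + 14 days = Apr 15, 1993.
The interview takes place: Apr 15, 1993 + 85 days = Jul 9, 1993.
The decision is mailed: Jul 9, 1993 + 29 days = Aug 7, 1993.
The visa is stamped: Aug 7, 1993 + 7 days = Aug 14, 1993.

14 August 1993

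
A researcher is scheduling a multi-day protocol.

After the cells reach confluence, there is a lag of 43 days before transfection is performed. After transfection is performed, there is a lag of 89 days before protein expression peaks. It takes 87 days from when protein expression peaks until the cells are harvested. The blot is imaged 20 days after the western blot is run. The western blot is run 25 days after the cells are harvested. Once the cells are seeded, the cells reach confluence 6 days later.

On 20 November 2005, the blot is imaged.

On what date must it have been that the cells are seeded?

The blot is imaged: Nov 20, 2005.
The western blot is run: Nov 20, 2005 − 20 days = Oct 31, 2005.
The cells are harvested: Oct 31, 2005 − 25 days = Oct 6, 2005.
Protein expression peaks: Oct 6, 2005 − 87 days = Jul 11, 2005.
Transfection is performed: Jul 11, 2005 − 89 days = Apr 13, 2005.
The cells reach confluence: Apr 13, 2005 − 43 days = Mar 1, 2005.
The cells are seeded: Mar 1, 2005 − 6 days = Feb 23, 2005.

23 February 2005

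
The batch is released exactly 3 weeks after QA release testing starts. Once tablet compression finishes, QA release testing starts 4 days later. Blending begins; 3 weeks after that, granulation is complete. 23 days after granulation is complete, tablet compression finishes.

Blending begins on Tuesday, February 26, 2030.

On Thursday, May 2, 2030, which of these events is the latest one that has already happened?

QA release testing starts

Blending begins: Feb 26, 2030.
Granulation is complete: Feb 26, 2030 + 3 weeks = Mar 19, 2030.
Tablet compression finishes: Mar 19, 2030 + 23 days = Apr 11, 2030.
QA release testing starts: Apr 11, 2030 + 4 days = Apr 15, 2030.
The batch is released: Apr 15, 2030 + 3 weeks = May 6, 2030.
May 2, 2030 falls between when QA release testing starts (Apr 15, 2030) and when the batch is released (May 6, 2030).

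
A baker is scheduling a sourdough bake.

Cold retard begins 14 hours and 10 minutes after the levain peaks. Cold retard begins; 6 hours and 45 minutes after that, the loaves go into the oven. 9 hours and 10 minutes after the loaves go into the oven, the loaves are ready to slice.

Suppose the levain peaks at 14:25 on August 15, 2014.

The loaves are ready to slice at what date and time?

The levain peaks: 14:25 Aug 15, 2014.
Cold retard begins: 14:25 Aug 15, 2014 + 14h10m = 04:35 Aug 16, 2014.
The loaves go into the oven: 04:35 Aug 16, 2014 + 6h45m = 11:20 Aug 16, 2014.
The loaves are ready to slice: 11:20 Aug 16, 2014 + 9h10m = 20:30 Aug 16, 2014.

20:30 on August 16, 2014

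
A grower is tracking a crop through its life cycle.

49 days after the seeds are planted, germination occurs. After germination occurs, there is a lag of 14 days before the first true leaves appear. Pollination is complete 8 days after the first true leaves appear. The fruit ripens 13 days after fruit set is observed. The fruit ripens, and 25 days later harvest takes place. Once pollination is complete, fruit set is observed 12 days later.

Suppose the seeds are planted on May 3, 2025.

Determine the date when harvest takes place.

The seeds are planted: May 3, 2025.
Germination occurs: May 3, 2025 + 49 days = Jun 21, 2025.
The first true leaves appear: Jun 21, 2025 + 14 days = Jul 5, 2025.
Pollination is complete: Jul 5, 2025 + 8 days = Jul 13, 2025.
Fruit set is observed: Jul 13, 2025 + 12 days = Jul 25, 2025.
The fruit ripens: Jul 25, 2025 + 13 days = Aug 7, 2025.
Harvest takes place: Aug 7, 2025 + 25 days = Sep 1, 2025.

September 1, 2025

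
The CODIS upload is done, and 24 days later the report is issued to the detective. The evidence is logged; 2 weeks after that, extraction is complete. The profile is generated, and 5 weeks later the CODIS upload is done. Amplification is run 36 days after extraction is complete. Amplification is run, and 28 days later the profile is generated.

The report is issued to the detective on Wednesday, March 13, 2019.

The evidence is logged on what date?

The report is issued to the detective: Mar 13, 2019.
The CODIS upload is done: Mar 13, 2019 − 24 days = Feb 17, 2019.
The profile is generated: Feb 17, 2019 − 5 weeks = Jan 13, 2019.
Amplification is run: Jan 13, 2019 − 28 days = Dec 16, 2018.
Extraction is complete: Dec 16, 2018 − 36 days = Nov 10, 2018.
The evidence is logged: Nov 10, 2018 − 2 weeks = Oct 27, 2018.

Saturday, October 27, 2018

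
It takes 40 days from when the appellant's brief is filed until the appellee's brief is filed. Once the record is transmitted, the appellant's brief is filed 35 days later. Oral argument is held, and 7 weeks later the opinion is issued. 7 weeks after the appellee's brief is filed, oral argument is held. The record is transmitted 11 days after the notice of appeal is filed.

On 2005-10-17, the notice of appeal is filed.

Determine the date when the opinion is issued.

2006-04-19

The notice of appeal is filed: Oct 17, 2005.
The record is transmitted: Oct 17, 2005 + 11 days = Oct 28, 2005.
The appellant's brief is filed: Oct 28, 2005 + 35 days = Dec 2, 2005.
The appellee's brief is filed: Dec 2, 2005 + 40 days = Jan 11, 2006.
Oral argument is held: Jan 11, 2006 + 7 weeks = Mar 1, 2006.
The opinion is issued: Mar 1, 2006 + 7 weeks = Apr 19, 2006.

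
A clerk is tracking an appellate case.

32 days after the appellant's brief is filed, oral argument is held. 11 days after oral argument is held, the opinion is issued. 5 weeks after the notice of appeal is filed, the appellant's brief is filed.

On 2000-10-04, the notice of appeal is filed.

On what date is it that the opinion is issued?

The notice of appeal is filed: Oct 4, 2000.
The appellant's brief is filed: Oct 4, 2000 + 5 weeks = Nov 8, 2000.
Oral argument is held: Nov 8, 2000 + 32 days = Dec 10, 2000.
The opinion is issued: Dec 10, 2000 + 11 days = Dec 21, 2000.

2000-12-21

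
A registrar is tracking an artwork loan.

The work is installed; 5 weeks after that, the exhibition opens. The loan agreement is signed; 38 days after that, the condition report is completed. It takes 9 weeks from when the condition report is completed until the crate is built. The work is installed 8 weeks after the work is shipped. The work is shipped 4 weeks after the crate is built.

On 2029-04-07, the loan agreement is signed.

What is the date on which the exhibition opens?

The loan agreement is signed: Apr 7, 2029.
The condition report is completed: Apr 7, 2029 + 38 days = May 15, 2029.
The crate is built: May 15, 2029 + 9 weeks = Jul 17, 2029.
The work is shipped: Jul 17, 2029 + 4 weeks = Aug 14, 2029.
The work is installed: Aug 14, 2029 + 8 weeks = Oct 9, 2029.
The exhibition opens: Oct 9, 2029 + 5 weeks = Nov 13, 2029.

2029-11-13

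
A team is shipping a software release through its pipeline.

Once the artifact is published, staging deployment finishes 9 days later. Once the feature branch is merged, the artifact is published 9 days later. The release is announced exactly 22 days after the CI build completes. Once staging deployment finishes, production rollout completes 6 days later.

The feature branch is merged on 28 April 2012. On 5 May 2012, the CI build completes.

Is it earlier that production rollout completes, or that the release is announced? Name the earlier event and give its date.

Production rollout completes — 22 May 2012

The feature branch is merged: Apr 28, 2012.
The artifact is published: Apr 28, 2012 + 9 days = May 7, 2012.
Staging deployment finishes: May 7, 2012 + 9 days = May 16, 2012.
Production rollout completes: May 16, 2012 + 6 days = May 22, 2012.
The CI build completes: May 5, 2012.
The release is announced: May 5, 2012 + 22 days = May 27, 2012.
Comparing: production rollout completes on May 22, 2012 vs the release is announced on May 27, 2012. Earlier: production rollout completes.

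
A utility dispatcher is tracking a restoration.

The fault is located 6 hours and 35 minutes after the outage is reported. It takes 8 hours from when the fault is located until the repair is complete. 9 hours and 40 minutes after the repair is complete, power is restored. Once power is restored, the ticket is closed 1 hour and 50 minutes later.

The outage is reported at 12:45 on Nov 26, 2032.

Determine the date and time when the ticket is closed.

The outage is reported: 12:45 Nov 26, 2032.
The fault is located: 12:45 Nov 26, 2032 + 6h35m = 19:20 Nov 26, 2032.
The repair is complete: 19:20 Nov 26, 2032 + 8h = 03:20 Nov 27, 2032.
Power is restored: 03:20 Nov 27, 2032 + 9h40m = 13:00 Nov 27, 2032.
The ticket is closed: 13:00 Nov 27, 2032 + 1h50m = 14:50 Nov 27, 2032.

14:50 on Nov 27, 2032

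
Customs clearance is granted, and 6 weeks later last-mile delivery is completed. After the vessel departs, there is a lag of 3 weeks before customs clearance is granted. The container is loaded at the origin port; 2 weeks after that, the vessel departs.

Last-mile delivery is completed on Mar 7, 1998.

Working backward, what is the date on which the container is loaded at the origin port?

Last-mile delivery is completed: Mar 7, 1998.
Customs clearance is granted: Mar 7, 1998 − 6 weeks = Jan 24, 1998.
The vessel departs: Jan 24, 1998 − 3 weeks = Jan 3, 1998.
The container is loaded at the origin port: Jan 3, 1998 − 2 weeks = Dec 20, 1997.

Dec 20, 1997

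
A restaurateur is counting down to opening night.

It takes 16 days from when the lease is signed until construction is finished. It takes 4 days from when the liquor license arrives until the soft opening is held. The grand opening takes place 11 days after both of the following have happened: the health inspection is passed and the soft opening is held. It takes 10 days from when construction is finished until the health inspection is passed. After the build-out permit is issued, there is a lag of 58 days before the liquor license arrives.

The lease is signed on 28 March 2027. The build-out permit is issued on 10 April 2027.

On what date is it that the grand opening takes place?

The lease is signed: Mar 28, 2027.
Construction is finished: Mar 28, 2027 + 16 days = Apr 13, 2027.
The health inspection is passed: Apr 13, 2027 + 10 days = Apr 23, 2027.
The build-out permit is issued: Apr 10, 2027.
The liquor license arrives: Apr 10, 2027 + 58 days = Jun 7, 2027.
The soft opening is held: Jun 7, 2027 + 4 days = Jun 11, 2027.
Both prerequisites met — the health inspection is passed (Apr 23, 2027), the soft opening is held (Jun 11, 2027); the later is Jun 11, 2027.
The grand opening takes place: Jun 11, 2027 + 11 days = Jun 22, 2027.

22 June 2027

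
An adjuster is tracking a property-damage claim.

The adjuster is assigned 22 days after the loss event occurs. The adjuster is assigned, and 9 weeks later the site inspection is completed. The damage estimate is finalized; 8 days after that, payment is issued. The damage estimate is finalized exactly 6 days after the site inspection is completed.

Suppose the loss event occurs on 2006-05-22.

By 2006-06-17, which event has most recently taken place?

The adjuster is assigned

The loss event occurs: May 22, 2006.
The adjuster is assigned: May 22, 2006 + 22 days = Jun 13, 2006.
The site inspection is completed: Jun 13, 2006 + 9 weeks = Aug 15, 2006.
The damage estimate is finalized: Aug 15, 2006 + 6 days = Aug 21, 2006.
Payment is issued: Aug 21, 2006 + 8 days = Aug 29, 2006.
Jun 17, 2006 falls between when the adjuster is assigned (Jun 13, 2006) and when the site inspection is completed (Aug 15, 2006).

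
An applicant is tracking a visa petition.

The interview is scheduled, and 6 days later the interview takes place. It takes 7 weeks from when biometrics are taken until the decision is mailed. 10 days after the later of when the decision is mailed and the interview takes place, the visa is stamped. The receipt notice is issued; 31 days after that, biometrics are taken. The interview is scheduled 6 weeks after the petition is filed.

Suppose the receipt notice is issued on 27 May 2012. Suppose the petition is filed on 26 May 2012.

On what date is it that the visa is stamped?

The receipt notice is issued: May 27, 2012.
Biometrics are taken: May 27, 2012 + 31 days = Jun 27, 2012.
The decision is mailed: Jun 27, 2012 + 7 weeks = Aug 15, 2012.
The petition is filed: May 26, 2012.
The interview is scheduled: May 26, 2012 + 6 weeks = Jul 7, 2012.
The interview takes place: Jul 7, 2012 + 6 days = Jul 13, 2012.
Both prerequisites met — the decision is mailed (Aug 15, 2012), the interview takes place (Jul 13, 2012); the later is Aug 15, 2012.
The visa is stamped: Aug 15, 2012 + 10 days = Aug 25, 2012.

25 August 2012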